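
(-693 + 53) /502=-320 /251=-1.27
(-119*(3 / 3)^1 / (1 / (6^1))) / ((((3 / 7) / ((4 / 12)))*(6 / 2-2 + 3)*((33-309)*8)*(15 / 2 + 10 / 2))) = 833 / 165600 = 0.01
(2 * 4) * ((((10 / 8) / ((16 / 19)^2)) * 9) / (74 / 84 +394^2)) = 341145 / 417276736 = 0.00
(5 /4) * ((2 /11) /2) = 5 /44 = 0.11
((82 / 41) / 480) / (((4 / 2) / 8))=0.02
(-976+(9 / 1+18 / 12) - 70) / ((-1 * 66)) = 2071 / 132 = 15.69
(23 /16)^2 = 529 /256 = 2.07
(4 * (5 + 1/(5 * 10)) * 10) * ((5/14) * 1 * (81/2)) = 20331/7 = 2904.43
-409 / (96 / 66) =-4499 / 16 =-281.19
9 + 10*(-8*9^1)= -711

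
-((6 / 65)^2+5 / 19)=-21809 / 80275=-0.27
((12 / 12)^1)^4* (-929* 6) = -5574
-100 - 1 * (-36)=-64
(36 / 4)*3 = 27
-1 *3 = -3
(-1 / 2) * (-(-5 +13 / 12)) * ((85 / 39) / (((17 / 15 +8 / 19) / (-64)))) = 3036200 / 17277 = 175.74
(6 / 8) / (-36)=-1 / 48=-0.02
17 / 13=1.31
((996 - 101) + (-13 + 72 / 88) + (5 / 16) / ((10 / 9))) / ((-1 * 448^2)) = -310851 / 70647808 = -0.00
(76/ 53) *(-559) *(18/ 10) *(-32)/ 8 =1529424/ 265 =5771.41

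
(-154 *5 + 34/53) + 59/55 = -2239553/2915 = -768.29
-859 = -859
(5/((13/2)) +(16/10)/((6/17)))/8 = 517/780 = 0.66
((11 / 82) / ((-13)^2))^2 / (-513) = -121 / 98518656132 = -0.00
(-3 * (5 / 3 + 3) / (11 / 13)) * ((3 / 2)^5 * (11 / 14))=-98.72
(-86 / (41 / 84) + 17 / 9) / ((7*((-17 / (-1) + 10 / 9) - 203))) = 64319 / 477568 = 0.13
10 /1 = 10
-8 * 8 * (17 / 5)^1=-1088 / 5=-217.60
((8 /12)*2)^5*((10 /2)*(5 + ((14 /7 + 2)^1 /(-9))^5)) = 1506411520 /14348907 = 104.98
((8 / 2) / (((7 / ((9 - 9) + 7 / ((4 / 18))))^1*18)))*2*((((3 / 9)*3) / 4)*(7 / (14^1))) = 1 / 4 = 0.25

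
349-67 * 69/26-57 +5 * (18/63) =21043/182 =115.62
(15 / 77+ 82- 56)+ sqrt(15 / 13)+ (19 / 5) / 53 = sqrt(195) / 13+ 535968 / 20405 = 27.34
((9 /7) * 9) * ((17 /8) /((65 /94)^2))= 3041793 /59150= 51.43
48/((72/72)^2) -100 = -52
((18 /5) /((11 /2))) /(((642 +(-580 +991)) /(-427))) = -1708 /6435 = -0.27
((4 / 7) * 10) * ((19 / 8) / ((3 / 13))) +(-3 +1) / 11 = 13543 / 231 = 58.63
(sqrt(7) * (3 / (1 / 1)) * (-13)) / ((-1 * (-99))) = -13 * sqrt(7) / 33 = -1.04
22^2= 484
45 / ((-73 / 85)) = -3825 / 73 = -52.40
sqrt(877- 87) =sqrt(790) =28.11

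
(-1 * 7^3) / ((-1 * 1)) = 343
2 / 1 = 2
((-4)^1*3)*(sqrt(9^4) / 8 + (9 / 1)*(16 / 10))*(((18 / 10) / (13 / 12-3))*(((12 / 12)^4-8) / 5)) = -1112454 / 2875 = -386.94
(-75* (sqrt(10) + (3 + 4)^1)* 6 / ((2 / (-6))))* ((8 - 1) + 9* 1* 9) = 118800* sqrt(10) + 831600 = 1207278.59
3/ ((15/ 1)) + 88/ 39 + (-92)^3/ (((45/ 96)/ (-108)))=34984894943/ 195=179409717.66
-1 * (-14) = 14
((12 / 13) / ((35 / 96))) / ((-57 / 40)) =-3072 / 1729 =-1.78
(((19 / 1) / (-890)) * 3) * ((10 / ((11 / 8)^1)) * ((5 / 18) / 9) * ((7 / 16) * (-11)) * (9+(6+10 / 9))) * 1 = 96425 / 86508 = 1.11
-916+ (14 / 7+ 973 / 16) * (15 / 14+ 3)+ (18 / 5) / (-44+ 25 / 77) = -829077383 / 1255520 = -660.35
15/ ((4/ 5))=75/ 4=18.75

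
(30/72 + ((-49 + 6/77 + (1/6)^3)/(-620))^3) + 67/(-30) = -2673875755805819/1472256252149760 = -1.82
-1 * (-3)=3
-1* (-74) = 74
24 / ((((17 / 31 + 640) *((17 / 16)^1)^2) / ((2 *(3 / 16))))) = 23808 / 1912891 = 0.01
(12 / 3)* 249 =996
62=62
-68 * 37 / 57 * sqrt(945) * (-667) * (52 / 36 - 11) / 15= -144322792 * sqrt(105) / 2565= -576556.94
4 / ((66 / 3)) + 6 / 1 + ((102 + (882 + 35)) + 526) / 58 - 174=-90073 / 638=-141.18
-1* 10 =-10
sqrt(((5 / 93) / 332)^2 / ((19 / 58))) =5 * sqrt(1102) / 586644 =0.00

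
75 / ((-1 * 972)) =-25 / 324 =-0.08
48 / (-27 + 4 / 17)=-816 / 455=-1.79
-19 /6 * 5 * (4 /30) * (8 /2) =-76 /9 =-8.44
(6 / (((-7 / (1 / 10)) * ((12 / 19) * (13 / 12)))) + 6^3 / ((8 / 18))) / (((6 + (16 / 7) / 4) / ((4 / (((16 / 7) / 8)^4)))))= 530796273 / 11960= 44380.96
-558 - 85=-643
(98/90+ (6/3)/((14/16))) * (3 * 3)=30.37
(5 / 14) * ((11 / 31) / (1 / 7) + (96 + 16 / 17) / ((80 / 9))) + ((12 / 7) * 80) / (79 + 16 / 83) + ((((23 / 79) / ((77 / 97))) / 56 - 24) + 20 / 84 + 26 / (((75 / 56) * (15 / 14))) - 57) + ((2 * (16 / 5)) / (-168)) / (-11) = -322500430524313 / 5746727889000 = -56.12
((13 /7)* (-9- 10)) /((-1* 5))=247 /35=7.06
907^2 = 822649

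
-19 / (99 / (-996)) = 6308 / 33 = 191.15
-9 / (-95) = 9 / 95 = 0.09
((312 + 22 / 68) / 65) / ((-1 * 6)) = -10619 / 13260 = -0.80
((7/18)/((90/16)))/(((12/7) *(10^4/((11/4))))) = 539/48600000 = 0.00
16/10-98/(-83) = 1154/415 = 2.78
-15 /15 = -1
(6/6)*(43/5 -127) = -592/5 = -118.40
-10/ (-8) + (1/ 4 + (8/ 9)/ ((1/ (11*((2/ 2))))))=203/ 18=11.28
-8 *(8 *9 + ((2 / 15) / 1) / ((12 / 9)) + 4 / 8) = -2904 / 5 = -580.80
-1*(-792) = 792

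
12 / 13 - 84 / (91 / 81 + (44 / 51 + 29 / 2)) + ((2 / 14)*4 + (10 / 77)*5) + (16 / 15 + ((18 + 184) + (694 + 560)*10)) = 12740.12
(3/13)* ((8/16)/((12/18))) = 9/52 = 0.17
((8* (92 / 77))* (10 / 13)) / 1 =7360 / 1001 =7.35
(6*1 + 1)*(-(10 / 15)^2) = -28 / 9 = -3.11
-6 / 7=-0.86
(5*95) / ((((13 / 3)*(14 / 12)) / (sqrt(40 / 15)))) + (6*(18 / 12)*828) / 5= 5700*sqrt(6) / 91 + 7452 / 5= 1643.83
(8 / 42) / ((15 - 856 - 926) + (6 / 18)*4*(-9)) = -4 / 37359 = -0.00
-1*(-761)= 761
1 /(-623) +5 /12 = 3103 /7476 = 0.42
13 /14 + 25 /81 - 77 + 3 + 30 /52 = -532082 /7371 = -72.19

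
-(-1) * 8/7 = 8/7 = 1.14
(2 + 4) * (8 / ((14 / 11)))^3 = 511104 / 343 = 1490.10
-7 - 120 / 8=-22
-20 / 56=-5 / 14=-0.36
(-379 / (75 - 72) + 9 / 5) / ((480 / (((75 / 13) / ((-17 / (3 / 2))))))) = 467 / 3536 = 0.13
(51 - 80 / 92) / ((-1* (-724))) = 1153 / 16652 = 0.07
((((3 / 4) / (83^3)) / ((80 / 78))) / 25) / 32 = 117 / 73188736000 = 0.00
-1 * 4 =-4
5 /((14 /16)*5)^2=64 /245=0.26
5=5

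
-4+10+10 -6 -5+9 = 14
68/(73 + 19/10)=680/749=0.91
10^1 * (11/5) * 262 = 5764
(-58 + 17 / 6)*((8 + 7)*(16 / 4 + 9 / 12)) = -31445 / 8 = -3930.62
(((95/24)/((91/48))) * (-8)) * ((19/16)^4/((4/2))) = -12380495/745472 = -16.61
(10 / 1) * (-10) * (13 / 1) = -1300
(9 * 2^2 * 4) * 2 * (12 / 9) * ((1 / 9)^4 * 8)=1024 / 2187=0.47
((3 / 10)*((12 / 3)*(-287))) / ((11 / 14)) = -24108 / 55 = -438.33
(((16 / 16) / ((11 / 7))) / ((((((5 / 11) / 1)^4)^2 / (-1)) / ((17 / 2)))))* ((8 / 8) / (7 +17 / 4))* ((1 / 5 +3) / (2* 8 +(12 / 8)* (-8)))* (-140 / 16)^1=32465626886 / 17578125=1846.93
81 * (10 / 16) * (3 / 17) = 1215 / 136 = 8.93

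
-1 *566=-566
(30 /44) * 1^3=15 /22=0.68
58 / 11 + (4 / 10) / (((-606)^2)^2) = 19555030555931 / 3708712691640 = 5.27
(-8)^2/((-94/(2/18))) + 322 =136174/423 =321.92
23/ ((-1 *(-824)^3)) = 0.00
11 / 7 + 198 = 1397 / 7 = 199.57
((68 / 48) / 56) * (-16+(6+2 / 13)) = -68 / 273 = -0.25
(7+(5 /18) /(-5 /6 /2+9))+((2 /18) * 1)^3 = 528142 /75087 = 7.03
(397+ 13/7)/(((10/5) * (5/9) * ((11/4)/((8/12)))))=33504/385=87.02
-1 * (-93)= 93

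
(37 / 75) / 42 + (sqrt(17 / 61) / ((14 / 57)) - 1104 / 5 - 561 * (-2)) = 57 * sqrt(1037) / 854 + 2838817 / 3150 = 903.36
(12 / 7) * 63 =108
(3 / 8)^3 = 0.05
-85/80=-17/16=-1.06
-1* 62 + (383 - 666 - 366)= -711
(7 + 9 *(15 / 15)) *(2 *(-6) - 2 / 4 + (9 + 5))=24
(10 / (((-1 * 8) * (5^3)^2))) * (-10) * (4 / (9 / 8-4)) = -16 / 14375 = -0.00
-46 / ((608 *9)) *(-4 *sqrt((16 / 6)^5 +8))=23 *sqrt(26034) / 9234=0.40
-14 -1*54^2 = -2930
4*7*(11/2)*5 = 770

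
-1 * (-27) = 27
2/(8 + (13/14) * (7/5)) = 20/93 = 0.22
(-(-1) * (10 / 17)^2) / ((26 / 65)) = 250 / 289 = 0.87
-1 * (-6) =6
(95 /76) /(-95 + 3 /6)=-5 /378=-0.01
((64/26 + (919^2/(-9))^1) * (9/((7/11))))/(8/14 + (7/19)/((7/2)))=-458922409/234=-1961206.88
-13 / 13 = -1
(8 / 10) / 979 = 4 / 4895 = 0.00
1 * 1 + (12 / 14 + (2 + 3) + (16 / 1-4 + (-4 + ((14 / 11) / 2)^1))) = 1193 / 77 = 15.49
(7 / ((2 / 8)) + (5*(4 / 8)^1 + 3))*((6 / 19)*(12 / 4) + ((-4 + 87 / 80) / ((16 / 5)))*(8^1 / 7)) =-26465 / 8512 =-3.11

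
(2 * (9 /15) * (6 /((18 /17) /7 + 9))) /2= 238 /605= 0.39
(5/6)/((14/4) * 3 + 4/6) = 5/67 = 0.07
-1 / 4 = -0.25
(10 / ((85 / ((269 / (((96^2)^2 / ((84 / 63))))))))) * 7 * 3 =1883 / 180486144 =0.00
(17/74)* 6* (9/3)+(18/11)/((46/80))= 65349/9361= 6.98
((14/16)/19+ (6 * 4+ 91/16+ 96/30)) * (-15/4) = -150177/1216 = -123.50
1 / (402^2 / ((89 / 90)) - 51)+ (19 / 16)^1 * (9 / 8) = 2486320783 / 1861097088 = 1.34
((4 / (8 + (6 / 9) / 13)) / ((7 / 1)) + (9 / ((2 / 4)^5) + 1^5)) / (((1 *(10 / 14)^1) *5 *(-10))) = -317689 / 39250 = -8.09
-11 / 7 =-1.57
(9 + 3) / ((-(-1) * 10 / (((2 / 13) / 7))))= 12 / 455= 0.03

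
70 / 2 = 35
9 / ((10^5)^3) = 0.00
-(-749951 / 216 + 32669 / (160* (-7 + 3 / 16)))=3501.97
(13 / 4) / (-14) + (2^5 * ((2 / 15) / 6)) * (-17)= -31049 / 2520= -12.32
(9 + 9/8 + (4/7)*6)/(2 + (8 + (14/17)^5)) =1.31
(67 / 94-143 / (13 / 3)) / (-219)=3035 / 20586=0.15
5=5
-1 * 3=-3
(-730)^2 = 532900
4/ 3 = 1.33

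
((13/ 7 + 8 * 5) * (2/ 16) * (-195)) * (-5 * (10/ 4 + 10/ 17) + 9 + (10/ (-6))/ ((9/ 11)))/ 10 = 29645447/ 34272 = 865.00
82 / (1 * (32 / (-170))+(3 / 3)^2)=6970 / 69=101.01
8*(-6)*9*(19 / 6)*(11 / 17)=-15048 / 17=-885.18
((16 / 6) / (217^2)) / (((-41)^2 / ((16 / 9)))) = 128 / 2137228443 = 0.00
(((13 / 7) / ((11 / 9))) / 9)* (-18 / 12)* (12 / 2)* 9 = -13.68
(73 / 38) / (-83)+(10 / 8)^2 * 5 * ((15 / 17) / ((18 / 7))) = 6839807 / 2573664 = 2.66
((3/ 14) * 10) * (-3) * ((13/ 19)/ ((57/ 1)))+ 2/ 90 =-6248/ 113715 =-0.05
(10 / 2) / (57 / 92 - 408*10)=-460 / 375303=-0.00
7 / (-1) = -7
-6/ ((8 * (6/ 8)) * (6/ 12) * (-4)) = 1/ 2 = 0.50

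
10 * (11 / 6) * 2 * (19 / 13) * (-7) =-14630 / 39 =-375.13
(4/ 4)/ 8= 1/ 8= 0.12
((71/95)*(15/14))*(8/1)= 852/133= 6.41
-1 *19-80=-99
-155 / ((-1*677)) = 0.23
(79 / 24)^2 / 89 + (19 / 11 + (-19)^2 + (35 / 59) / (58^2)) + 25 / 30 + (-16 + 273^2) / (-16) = -120130285450019 / 27980352576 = -4293.38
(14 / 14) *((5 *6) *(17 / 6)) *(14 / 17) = 70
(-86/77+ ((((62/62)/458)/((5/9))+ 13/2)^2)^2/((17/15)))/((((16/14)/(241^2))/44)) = 41234824832905920195241/11687748544250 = 3528038328.07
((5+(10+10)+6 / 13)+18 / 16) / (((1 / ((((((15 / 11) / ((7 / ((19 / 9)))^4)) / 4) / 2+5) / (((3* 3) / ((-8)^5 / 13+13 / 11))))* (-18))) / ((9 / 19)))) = 36543456229661825 / 115141938912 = 317377.46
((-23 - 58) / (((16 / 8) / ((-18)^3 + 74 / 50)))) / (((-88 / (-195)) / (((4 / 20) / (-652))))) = -460465317 / 2868800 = -160.51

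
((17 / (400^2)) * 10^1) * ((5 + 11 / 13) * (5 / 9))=323 / 93600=0.00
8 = 8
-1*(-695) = 695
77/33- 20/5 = -5/3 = -1.67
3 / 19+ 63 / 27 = 142 / 57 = 2.49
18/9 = 2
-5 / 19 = -0.26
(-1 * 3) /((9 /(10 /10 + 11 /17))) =-28 /51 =-0.55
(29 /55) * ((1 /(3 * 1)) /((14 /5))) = 29 /462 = 0.06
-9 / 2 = -4.50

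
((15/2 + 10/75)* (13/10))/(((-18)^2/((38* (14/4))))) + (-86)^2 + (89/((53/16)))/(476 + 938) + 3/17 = 458203046879387/61917080400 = 7400.27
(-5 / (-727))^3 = 125 / 384240583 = 0.00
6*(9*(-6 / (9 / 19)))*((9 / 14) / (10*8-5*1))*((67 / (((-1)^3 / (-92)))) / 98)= -3162132 / 8575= -368.76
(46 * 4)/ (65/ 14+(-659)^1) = -2576/ 9161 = -0.28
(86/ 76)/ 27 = 43/ 1026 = 0.04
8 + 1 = 9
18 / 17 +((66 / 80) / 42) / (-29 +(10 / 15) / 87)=76226553 / 72037840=1.06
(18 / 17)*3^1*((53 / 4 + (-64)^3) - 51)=-28315629 / 34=-832812.62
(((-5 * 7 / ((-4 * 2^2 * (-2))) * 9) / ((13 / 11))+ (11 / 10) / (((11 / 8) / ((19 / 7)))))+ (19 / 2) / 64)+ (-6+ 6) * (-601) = -349991 / 58240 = -6.01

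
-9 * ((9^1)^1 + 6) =-135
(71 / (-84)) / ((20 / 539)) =-5467 / 240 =-22.78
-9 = -9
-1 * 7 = -7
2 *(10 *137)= 2740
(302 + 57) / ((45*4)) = 1.99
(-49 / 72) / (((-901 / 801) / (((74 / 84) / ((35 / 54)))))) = 29637 / 36040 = 0.82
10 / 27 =0.37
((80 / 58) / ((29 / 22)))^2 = 774400 / 707281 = 1.09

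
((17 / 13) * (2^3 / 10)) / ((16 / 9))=153 / 260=0.59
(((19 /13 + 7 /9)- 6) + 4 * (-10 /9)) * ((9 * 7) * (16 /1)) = -107520 /13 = -8270.77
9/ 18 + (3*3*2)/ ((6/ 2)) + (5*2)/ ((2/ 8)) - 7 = 79/ 2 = 39.50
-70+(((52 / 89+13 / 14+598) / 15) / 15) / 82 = -1608462007 / 22988700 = -69.97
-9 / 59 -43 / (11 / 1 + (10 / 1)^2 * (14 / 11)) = -41596 / 89739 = -0.46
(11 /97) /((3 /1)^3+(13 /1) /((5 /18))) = 55 /35793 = 0.00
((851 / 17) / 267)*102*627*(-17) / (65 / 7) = -126991326 / 5785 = -21951.83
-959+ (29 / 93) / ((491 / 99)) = -14595982 / 15221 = -958.94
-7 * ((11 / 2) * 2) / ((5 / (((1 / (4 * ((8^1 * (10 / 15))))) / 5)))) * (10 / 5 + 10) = -693 / 400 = -1.73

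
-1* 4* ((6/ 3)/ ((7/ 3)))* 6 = -144/ 7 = -20.57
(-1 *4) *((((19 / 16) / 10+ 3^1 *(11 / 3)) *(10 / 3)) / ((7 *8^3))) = -593 / 14336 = -0.04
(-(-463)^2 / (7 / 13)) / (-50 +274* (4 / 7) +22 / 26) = -36228361 / 9775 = -3706.23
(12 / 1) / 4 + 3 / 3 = 4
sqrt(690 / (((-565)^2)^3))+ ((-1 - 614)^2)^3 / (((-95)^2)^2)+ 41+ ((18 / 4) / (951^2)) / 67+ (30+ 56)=sqrt(690) / 180362125+ 1165719558478883824113 / 1754840813846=664287922.46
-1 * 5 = -5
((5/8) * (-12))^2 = 56.25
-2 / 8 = -0.25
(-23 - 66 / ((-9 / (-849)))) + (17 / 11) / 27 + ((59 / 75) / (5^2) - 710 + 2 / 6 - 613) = -1405474159 / 185625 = -7571.58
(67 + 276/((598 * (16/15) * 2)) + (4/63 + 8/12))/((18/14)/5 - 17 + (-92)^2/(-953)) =-4242617815/1599994656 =-2.65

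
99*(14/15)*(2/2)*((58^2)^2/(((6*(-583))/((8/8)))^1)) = -298926.31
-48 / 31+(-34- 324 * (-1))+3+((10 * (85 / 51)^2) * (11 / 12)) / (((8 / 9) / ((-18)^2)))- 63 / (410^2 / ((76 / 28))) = 24942150037 / 2605550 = 9572.70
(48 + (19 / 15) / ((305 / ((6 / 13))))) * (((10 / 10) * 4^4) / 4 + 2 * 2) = 64711384 / 19825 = 3264.13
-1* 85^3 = -614125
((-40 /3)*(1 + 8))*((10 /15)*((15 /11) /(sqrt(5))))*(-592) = 142080*sqrt(5) /11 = 28881.87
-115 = -115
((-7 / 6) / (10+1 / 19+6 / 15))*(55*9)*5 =-182875 / 662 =-276.25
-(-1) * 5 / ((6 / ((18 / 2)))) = 15 / 2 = 7.50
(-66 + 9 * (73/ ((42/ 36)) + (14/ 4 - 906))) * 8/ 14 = -213510/ 49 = -4357.35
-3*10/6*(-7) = 35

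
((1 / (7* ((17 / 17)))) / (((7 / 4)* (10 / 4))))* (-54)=-1.76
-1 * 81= -81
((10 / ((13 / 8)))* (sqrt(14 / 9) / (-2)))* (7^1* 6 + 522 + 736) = -4000* sqrt(14) / 3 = -4988.88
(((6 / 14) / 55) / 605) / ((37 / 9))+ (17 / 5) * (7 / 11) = 18646732 / 8618225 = 2.16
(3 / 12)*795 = 795 / 4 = 198.75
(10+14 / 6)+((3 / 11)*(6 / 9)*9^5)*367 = 130026305 / 33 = 3940191.06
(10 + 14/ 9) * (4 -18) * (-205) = 298480/ 9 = 33164.44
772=772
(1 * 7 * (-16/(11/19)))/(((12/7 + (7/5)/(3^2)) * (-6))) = 5880/341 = 17.24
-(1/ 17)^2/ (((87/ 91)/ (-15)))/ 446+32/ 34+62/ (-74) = 14308905/ 138303262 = 0.10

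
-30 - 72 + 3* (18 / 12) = -195 / 2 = -97.50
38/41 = 0.93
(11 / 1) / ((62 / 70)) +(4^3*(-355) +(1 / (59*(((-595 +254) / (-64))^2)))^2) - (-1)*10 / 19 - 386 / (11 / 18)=-20871402265942159573 / 894283340089579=-23338.69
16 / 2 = 8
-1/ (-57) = 1/ 57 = 0.02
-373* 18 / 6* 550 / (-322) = 307725 / 161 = 1911.34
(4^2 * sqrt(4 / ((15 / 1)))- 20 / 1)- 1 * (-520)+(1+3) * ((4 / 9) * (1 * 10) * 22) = 32 * sqrt(15) / 15+8020 / 9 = 899.37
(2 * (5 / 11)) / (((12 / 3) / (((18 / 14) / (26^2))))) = 45 / 104104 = 0.00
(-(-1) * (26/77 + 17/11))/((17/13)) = 1885/1309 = 1.44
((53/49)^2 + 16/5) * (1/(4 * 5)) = 52461/240100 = 0.22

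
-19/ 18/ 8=-19/ 144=-0.13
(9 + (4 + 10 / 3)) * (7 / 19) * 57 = 343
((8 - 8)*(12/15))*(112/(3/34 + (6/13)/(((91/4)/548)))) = 0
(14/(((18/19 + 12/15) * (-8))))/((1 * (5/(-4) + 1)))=665/166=4.01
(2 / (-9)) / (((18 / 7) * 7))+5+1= 485 / 81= 5.99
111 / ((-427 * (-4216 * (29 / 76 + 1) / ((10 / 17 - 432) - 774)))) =-7202938 / 133892255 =-0.05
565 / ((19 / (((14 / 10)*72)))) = 56952 / 19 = 2997.47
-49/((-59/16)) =784/59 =13.29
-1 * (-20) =20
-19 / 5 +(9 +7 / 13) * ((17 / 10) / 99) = -23399 / 6435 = -3.64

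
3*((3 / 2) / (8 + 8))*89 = 801 / 32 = 25.03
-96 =-96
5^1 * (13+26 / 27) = 1885 / 27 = 69.81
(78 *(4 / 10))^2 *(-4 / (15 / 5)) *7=-227136 / 25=-9085.44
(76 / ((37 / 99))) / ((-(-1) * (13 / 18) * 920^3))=16929 / 46818616000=0.00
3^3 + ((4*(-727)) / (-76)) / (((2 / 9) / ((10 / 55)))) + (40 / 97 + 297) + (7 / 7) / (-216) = 1557660055 / 4378968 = 355.71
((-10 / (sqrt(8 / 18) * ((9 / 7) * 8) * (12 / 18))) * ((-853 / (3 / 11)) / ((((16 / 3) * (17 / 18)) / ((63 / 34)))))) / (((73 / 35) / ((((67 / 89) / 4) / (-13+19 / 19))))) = -145550738025 / 7690784768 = -18.93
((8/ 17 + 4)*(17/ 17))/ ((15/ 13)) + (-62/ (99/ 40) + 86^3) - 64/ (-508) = 679733731228/ 1068705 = 636034.95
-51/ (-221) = 3/ 13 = 0.23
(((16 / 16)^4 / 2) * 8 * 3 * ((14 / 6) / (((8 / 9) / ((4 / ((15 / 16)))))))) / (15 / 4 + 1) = 2688 / 95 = 28.29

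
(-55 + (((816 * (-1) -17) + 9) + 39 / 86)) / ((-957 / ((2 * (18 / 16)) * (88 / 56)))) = 3.25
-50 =-50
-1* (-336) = 336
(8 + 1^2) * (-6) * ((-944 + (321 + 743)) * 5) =-32400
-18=-18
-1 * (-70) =70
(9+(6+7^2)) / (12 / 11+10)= 352 / 61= 5.77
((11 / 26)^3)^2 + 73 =22552623209 / 308915776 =73.01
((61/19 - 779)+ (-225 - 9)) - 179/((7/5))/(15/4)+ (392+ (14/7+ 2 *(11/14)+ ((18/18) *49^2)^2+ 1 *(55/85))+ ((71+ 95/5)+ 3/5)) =195494333014/33915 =5764243.93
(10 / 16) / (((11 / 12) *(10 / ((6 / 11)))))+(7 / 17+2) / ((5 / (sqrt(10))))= 9 / 242+41 *sqrt(10) / 85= 1.56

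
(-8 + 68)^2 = 3600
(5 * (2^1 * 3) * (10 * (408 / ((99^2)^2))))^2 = 184960000 / 113919098077521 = 0.00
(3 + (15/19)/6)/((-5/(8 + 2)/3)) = -357/19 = -18.79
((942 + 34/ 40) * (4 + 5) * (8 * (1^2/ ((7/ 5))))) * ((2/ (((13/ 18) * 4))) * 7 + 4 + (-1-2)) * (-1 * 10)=-257963760/ 91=-2834766.59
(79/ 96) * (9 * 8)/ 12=79/ 16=4.94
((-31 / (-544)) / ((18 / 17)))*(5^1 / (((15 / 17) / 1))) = 527 / 1728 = 0.30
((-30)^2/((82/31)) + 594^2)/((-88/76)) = -137562147/451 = -305015.85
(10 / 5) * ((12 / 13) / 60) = 0.03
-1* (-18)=18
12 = 12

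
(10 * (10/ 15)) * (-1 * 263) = -5260/ 3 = -1753.33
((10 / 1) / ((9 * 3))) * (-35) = -12.96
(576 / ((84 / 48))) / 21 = 768 / 49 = 15.67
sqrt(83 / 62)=sqrt(5146) / 62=1.16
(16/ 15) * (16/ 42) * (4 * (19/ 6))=4864/ 945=5.15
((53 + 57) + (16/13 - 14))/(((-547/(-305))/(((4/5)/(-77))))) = -308416/547547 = -0.56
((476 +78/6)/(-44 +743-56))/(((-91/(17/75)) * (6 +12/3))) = -0.00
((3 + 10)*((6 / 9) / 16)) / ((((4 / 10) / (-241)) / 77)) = -1206205 / 48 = -25129.27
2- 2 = 0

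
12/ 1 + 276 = 288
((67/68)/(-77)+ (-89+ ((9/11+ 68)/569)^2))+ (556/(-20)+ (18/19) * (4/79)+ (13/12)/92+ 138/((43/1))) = -188561216266502882267/1660906137939473040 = -113.53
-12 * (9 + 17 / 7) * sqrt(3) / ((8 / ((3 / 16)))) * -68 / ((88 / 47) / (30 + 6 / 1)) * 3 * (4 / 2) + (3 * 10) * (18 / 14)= 270 / 7 + 1941570 * sqrt(3) / 77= 43712.57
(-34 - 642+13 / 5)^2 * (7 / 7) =11336689 / 25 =453467.56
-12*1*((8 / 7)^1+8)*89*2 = -136704 / 7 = -19529.14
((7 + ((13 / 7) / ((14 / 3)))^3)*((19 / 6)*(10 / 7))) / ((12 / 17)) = 10735975745 / 237180384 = 45.27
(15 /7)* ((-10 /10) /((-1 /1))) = 15 /7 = 2.14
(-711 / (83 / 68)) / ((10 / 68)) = -1643832 / 415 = -3961.04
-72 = -72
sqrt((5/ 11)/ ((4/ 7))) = 0.89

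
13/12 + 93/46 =857/276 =3.11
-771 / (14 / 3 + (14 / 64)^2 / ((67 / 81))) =-158690304 / 972419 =-163.19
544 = 544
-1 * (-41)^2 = -1681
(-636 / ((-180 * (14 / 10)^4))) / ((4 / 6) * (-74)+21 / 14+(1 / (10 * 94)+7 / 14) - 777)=-6227500 / 5581405417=-0.00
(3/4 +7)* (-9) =-279/4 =-69.75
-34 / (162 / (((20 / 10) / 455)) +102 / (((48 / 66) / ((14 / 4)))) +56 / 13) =-3536 / 3884419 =-0.00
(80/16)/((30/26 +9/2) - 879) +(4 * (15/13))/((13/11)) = 14964650/3837483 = 3.90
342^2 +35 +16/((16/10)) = 117009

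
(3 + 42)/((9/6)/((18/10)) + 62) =270/377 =0.72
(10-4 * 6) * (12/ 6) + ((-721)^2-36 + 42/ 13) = 6757143/ 13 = 519780.23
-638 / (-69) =638 / 69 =9.25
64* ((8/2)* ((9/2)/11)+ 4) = 3968/11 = 360.73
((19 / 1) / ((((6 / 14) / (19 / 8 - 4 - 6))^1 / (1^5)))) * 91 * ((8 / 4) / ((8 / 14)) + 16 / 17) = -111480733 / 816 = -136618.55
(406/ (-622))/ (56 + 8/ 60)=-3045/ 261862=-0.01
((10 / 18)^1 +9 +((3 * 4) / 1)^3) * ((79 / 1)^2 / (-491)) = -97596758 / 4419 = -22085.71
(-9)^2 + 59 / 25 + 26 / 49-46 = 46416 / 1225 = 37.89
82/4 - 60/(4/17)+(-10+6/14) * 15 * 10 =-23383/14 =-1670.21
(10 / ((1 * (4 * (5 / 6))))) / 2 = 3 / 2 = 1.50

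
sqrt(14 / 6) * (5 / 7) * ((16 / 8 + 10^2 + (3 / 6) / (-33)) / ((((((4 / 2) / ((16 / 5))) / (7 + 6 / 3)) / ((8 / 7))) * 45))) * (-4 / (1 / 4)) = -3446272 * sqrt(21) / 24255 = -651.12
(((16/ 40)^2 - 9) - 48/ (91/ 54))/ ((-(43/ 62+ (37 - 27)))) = 5264482/ 1508325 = 3.49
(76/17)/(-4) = -19/17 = -1.12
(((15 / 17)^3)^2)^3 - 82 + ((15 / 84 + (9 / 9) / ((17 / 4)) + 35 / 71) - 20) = -100.99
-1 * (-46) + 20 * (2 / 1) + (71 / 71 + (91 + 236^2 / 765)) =191866 / 765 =250.81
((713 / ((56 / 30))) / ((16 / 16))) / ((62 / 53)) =18285 / 56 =326.52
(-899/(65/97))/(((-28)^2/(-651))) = 8109879/7280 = 1113.99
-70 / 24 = -35 / 12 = -2.92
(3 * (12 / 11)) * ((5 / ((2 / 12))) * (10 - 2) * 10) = 86400 / 11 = 7854.55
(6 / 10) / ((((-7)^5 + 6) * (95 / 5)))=-3 / 1596095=-0.00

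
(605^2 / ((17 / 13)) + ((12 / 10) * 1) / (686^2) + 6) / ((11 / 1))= 5598241781281 / 220003630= 25446.13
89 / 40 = 2.22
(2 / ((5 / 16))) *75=480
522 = 522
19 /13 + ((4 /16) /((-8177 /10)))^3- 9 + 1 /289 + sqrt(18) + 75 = 3* sqrt(2) + 295087284841107 /4373931529864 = 71.71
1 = 1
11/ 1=11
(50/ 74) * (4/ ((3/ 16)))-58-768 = -811.59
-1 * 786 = -786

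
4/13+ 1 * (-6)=-74/13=-5.69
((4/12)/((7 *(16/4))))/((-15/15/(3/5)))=-1/140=-0.01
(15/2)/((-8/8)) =-15/2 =-7.50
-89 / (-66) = 89 / 66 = 1.35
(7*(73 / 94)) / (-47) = -511 / 4418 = -0.12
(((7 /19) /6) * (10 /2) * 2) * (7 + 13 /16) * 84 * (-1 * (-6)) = 91875 /38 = 2417.76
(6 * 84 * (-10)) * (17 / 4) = -21420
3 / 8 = 0.38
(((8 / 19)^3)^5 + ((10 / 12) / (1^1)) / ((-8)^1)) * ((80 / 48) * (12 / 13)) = -0.16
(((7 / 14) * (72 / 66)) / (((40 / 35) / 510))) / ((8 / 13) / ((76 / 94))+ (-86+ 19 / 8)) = -5290740 / 1801129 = -2.94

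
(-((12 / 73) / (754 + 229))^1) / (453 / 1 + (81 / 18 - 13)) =-24 / 63793751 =-0.00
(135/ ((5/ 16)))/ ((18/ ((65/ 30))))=52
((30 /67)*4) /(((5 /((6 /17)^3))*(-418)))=-2592 /68796739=-0.00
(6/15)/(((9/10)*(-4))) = -1/9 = -0.11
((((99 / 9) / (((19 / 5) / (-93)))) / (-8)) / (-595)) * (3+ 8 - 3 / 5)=-13299 / 22610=-0.59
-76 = -76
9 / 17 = 0.53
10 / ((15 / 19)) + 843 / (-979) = 34673 / 2937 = 11.81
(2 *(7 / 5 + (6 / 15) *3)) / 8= 13 / 20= 0.65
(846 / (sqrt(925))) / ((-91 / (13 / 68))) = -423 * sqrt(37) / 44030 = -0.06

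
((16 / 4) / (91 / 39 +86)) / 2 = 6 / 265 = 0.02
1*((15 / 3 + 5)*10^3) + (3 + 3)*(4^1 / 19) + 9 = 190195 / 19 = 10010.26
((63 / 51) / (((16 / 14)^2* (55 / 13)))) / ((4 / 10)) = 0.56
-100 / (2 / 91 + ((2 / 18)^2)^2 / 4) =-238820400 / 52579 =-4542.13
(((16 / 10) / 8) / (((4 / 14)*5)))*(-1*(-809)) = 5663 / 50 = 113.26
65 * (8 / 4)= 130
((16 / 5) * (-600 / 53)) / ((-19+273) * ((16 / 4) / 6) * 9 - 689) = -384 / 8851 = -0.04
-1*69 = -69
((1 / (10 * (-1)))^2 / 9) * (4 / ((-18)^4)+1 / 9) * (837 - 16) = 2394857 / 23619600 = 0.10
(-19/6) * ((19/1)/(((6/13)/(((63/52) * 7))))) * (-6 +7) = -17689/16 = -1105.56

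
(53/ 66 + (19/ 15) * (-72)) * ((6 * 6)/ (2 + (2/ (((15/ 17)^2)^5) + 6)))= -10321234681640625/ 47548550092439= -217.07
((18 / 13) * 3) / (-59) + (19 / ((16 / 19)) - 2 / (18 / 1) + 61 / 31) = 83367313 / 3423888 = 24.35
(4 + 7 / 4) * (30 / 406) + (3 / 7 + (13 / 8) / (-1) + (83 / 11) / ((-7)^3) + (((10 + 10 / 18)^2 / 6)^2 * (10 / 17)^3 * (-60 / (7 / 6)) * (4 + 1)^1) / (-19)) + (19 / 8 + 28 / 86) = 288713454839699893 / 303319307811366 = 951.85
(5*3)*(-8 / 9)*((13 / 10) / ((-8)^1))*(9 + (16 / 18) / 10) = 5317 / 270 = 19.69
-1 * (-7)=7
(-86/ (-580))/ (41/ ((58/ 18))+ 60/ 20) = 43/ 4560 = 0.01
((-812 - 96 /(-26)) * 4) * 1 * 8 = -336256 /13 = -25865.85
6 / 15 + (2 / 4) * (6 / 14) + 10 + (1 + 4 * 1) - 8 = 533 / 70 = 7.61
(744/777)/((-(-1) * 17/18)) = 4464/4403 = 1.01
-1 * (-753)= 753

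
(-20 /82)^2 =100 /1681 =0.06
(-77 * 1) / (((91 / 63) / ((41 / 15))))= -9471 / 65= -145.71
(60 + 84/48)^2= 61009/16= 3813.06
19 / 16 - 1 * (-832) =13331 / 16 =833.19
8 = 8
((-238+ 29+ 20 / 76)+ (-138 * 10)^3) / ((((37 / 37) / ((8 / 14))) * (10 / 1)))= -99866743932 / 665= -150175554.78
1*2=2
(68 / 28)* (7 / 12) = 17 / 12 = 1.42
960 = 960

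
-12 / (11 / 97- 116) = 388 / 3747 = 0.10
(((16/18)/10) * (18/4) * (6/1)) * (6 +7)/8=39/10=3.90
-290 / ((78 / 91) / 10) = -3383.33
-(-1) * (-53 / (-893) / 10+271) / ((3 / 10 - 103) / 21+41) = 50821743 / 6771619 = 7.51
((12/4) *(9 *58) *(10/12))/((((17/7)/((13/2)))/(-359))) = -42633045/34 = -1253913.09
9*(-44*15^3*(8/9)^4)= -22528000/27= -834370.37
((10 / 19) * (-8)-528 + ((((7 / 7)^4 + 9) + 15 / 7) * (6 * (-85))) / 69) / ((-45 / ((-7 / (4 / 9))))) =-951291 / 4370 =-217.69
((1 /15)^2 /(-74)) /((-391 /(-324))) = -18 /361675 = -0.00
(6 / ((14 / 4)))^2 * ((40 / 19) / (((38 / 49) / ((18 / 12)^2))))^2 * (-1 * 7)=-100018800 / 130321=-767.48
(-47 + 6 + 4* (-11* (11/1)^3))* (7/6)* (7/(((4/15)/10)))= -71791125/4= -17947781.25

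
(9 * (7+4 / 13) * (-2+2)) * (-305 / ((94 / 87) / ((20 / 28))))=0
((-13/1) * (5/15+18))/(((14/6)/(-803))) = 574145/7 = 82020.71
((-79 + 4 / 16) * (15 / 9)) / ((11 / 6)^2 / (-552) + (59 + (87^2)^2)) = -2608200 / 1138463302919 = -0.00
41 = 41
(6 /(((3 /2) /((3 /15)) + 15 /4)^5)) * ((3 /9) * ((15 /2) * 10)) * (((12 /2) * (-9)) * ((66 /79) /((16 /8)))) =-45056 /2399625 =-0.02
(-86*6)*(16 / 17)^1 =-8256 / 17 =-485.65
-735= -735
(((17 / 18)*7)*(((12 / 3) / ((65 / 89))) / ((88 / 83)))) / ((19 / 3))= 879053 / 163020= 5.39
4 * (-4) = -16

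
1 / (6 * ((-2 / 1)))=-1 / 12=-0.08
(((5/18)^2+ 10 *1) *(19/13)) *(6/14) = 62035/9828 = 6.31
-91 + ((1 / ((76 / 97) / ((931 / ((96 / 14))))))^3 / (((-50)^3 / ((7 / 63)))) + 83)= -100530639561511 / 7962624000000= -12.63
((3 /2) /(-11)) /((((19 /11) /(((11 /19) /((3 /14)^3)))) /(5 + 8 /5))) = -166012 /5415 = -30.66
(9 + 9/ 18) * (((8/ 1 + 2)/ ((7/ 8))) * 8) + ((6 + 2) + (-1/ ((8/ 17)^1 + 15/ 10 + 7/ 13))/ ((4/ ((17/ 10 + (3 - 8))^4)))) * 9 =129521541917/ 155260000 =834.22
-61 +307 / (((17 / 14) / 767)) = 3295529 / 17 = 193854.65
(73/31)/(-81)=-73/2511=-0.03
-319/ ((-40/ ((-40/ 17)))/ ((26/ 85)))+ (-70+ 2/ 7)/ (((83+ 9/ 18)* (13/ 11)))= -141557438/ 21959665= -6.45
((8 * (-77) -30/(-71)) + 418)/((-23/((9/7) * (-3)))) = -54108/1633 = -33.13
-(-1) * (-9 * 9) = -81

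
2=2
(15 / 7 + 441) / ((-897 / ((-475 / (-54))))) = -245575 / 56511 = -4.35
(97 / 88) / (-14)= -0.08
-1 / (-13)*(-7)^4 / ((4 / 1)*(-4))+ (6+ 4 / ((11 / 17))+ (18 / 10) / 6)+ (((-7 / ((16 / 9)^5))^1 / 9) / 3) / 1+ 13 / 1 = 10439228017 / 749731840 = 13.92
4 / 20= 1 / 5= 0.20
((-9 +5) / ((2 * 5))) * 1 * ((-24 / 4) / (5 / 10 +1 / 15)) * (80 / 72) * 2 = 160 / 17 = 9.41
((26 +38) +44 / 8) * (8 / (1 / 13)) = 7228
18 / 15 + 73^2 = 26651 / 5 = 5330.20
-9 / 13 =-0.69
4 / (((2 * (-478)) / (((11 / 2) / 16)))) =-11 / 7648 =-0.00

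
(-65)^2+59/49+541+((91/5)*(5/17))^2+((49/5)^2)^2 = 124081688211/8850625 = 14019.54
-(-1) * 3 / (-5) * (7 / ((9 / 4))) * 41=-1148 / 15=-76.53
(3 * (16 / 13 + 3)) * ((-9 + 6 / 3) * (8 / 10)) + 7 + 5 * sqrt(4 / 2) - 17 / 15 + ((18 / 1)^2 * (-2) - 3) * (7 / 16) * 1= -1092071 / 3120 + 5 * sqrt(2)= -342.95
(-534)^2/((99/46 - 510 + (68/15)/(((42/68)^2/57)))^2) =2933697731504400/295578170757769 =9.93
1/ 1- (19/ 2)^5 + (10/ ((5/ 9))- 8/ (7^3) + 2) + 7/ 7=-849060741/ 10976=-77356.12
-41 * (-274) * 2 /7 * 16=359488 /7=51355.43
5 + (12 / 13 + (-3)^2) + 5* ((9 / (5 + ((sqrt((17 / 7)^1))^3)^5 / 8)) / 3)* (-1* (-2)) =81103570026825360* sqrt(119) / 2854826953093906993 + 553243933223777070242 / 37112750390220790909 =15.22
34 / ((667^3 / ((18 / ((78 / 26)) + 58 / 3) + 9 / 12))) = 5321 / 1780445778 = 0.00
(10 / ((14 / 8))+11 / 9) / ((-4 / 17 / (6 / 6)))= -7429 / 252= -29.48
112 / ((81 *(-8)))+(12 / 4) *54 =13108 / 81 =161.83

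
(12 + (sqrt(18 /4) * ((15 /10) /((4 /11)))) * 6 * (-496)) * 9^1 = 108-165726 * sqrt(2) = -234263.96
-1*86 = -86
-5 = -5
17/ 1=17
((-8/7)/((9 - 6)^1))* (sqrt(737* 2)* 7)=-102.38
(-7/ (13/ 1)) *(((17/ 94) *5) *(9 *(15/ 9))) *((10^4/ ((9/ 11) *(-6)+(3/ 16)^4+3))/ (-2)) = -1072332800000/ 56023201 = -19140.87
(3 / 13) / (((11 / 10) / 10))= 300 / 143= 2.10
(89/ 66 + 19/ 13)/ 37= 2411/ 31746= 0.08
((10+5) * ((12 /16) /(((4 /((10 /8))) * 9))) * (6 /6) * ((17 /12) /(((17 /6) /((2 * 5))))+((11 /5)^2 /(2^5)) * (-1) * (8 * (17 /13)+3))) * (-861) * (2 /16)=-26540325 /212992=-124.61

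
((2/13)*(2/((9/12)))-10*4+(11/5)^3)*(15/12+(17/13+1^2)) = -5220367/50700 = -102.97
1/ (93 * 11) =1/ 1023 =0.00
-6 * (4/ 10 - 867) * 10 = 51996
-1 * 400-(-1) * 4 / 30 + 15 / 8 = -47759 / 120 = -397.99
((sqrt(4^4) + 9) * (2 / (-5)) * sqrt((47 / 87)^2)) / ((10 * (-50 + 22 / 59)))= 2773 / 254736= 0.01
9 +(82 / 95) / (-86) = 36724 / 4085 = 8.99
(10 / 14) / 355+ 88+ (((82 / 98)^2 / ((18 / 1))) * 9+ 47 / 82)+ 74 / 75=47131673639 / 524198325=89.91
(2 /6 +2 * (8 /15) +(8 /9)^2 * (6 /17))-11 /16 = 36403 /36720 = 0.99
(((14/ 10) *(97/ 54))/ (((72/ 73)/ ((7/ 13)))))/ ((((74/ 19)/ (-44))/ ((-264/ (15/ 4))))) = 3190726924/ 2922075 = 1091.94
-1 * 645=-645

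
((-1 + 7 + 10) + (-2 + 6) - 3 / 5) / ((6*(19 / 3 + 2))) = 97 / 250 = 0.39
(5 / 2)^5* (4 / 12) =3125 / 96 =32.55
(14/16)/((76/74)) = 259/304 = 0.85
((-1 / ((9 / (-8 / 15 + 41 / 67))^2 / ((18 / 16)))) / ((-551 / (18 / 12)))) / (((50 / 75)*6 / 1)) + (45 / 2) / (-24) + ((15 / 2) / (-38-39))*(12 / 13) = -109891178364259 / 106959417364800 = -1.03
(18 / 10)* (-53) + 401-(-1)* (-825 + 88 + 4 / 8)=-430.90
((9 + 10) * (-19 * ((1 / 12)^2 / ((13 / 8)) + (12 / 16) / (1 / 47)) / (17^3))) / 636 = -5956139 / 1462344624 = -0.00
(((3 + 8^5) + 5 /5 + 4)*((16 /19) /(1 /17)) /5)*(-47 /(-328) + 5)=482661.31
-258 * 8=-2064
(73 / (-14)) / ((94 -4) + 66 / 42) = -73 / 1282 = -0.06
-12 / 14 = -6 / 7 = -0.86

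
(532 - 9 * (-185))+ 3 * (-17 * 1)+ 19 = 2165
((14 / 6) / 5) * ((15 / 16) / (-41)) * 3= -21 / 656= -0.03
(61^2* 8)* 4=119072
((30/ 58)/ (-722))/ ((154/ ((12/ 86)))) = -45/ 69325718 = -0.00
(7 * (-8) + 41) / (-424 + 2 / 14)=35 / 989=0.04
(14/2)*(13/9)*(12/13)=28/3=9.33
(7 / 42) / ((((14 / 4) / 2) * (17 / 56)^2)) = 896 / 867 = 1.03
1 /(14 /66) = 33 /7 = 4.71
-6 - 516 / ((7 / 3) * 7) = -1842 / 49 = -37.59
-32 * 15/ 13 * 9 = -4320/ 13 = -332.31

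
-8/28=-2/7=-0.29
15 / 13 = 1.15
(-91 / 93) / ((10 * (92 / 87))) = -2639 / 28520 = -0.09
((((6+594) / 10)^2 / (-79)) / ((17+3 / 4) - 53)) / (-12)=-400 / 3713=-0.11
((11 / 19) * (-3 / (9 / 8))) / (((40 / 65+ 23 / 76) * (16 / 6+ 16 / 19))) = -10868 / 22675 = -0.48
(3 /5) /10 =3 /50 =0.06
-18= -18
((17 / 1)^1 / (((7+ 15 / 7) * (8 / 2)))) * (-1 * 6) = -357 / 128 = -2.79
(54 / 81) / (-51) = -2 / 153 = -0.01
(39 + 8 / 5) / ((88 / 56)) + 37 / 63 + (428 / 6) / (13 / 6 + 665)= 367989694 / 13870395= 26.53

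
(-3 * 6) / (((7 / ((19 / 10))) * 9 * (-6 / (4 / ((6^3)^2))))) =19 / 2449440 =0.00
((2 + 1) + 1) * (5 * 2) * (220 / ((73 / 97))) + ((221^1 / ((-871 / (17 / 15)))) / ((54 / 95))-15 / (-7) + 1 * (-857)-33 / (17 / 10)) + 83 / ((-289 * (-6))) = 8670468260998 / 801453933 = 10818.42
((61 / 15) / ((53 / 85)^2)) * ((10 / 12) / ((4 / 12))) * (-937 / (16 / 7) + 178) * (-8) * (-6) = -1635530475 / 5618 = -291123.26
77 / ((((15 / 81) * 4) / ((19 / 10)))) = 39501 / 200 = 197.50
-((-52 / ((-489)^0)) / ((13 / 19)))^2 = -5776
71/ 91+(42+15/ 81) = 105566/ 2457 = 42.97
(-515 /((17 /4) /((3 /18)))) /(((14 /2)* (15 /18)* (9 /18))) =-824 /119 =-6.92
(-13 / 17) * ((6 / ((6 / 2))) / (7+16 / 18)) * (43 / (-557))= 0.01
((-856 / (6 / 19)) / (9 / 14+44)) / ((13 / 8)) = -910784 / 24375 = -37.37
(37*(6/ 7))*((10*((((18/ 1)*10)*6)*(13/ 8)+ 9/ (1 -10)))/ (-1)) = -3893880/ 7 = -556268.57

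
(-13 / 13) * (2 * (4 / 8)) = -1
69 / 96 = 23 / 32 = 0.72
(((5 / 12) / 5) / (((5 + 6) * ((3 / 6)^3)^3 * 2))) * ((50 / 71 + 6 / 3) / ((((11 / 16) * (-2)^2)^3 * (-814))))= -131072 / 423080977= -0.00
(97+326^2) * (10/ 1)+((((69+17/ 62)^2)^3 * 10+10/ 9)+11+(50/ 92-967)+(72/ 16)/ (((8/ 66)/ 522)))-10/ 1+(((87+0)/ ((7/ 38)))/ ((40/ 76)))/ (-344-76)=7958951766135470850099059491/ 7201559869106400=1105170533994.75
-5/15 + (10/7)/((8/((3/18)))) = -17/56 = -0.30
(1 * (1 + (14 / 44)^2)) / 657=533 / 317988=0.00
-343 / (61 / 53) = -18179 / 61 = -298.02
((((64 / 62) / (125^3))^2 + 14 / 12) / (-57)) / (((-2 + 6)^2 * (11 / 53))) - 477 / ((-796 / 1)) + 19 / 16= 78187521472930843402357 / 43911201049804687500000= 1.78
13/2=6.50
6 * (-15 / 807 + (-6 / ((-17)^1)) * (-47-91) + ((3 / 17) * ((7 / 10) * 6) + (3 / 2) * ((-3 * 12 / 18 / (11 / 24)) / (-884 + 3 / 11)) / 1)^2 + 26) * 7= -170966599015682148 / 183658916429525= -930.89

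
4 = 4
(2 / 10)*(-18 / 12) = -3 / 10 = -0.30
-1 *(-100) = 100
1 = 1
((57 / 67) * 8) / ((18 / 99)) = 2508 / 67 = 37.43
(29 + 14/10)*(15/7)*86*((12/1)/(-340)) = -117648/595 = -197.73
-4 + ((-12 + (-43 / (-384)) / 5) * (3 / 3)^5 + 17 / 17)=-28757 / 1920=-14.98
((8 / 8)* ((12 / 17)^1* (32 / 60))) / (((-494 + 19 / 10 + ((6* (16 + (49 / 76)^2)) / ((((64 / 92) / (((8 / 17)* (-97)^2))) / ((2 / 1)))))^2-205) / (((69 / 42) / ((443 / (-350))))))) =-2608922163200 / 8393271454217932938150511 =-0.00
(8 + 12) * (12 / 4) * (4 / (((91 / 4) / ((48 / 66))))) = 7.67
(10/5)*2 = 4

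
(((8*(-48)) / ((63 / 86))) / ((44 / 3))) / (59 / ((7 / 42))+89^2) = -2752 / 637175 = -0.00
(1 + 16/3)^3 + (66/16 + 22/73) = 4075451/15768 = 258.46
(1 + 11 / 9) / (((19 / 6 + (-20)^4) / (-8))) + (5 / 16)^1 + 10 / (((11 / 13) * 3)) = 718395445 / 168963344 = 4.25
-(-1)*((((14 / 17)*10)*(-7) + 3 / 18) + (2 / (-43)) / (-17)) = -252097 / 4386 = -57.48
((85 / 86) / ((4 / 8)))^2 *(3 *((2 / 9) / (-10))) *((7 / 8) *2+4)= -33235 / 22188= -1.50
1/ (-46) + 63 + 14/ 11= 32511/ 506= 64.25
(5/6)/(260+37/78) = 65/20317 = 0.00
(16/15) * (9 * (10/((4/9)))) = 216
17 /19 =0.89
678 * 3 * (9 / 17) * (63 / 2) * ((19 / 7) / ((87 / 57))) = 29738097 / 493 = 60320.68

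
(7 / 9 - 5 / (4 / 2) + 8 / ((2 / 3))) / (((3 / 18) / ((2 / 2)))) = 185 / 3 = 61.67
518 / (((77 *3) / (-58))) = -4292 / 33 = -130.06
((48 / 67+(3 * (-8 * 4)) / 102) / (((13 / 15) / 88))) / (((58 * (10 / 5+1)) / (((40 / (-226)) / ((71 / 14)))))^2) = -2207744000 / 2404683432862269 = -0.00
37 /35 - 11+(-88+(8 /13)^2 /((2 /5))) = -573732 /5915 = -97.00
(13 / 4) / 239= 13 / 956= 0.01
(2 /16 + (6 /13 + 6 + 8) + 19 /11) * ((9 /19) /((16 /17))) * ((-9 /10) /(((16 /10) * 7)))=-25698951 /38950912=-0.66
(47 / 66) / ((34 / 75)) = 1175 / 748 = 1.57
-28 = -28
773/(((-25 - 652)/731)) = -565063/677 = -834.66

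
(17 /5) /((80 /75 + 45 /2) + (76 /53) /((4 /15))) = 5406 /46021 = 0.12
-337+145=-192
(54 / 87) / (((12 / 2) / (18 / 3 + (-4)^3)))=-6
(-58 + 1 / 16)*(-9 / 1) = 521.44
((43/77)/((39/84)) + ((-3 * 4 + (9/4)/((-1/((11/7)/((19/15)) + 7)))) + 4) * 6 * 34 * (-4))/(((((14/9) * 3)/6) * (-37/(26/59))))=-7414767288/22356103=-331.67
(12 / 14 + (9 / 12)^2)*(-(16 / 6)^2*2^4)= -3392 / 21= -161.52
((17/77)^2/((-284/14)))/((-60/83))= 23987/7216440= 0.00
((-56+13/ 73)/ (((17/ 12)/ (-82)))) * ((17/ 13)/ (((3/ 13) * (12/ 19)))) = 6348850/ 219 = 28990.18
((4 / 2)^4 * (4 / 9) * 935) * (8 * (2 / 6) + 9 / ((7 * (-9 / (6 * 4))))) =-957440 / 189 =-5065.82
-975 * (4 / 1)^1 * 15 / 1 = -58500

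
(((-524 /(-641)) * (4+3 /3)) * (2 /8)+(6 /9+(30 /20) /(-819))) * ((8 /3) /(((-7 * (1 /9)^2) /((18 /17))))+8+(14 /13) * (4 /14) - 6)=-4621560477 /90238057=-51.22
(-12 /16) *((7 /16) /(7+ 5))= -7 /256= -0.03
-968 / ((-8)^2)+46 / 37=-13.88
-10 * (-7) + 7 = 77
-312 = -312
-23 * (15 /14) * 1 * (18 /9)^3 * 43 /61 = -59340 /427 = -138.97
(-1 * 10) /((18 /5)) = -25 /9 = -2.78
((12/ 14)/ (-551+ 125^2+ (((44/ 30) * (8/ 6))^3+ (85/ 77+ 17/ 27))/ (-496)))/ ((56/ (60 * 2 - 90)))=2796626250/ 91807036242523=0.00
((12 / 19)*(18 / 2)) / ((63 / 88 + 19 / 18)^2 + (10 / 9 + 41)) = 67744512 / 539280667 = 0.13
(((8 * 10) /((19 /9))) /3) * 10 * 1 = 2400 /19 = 126.32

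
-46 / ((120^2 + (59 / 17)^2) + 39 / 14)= -186116 / 58322405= -0.00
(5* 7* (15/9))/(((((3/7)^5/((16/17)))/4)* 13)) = 188238400/161109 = 1168.39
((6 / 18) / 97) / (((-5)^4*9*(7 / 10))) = 0.00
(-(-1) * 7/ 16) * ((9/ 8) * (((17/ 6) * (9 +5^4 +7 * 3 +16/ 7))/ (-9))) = -78217/ 768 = -101.85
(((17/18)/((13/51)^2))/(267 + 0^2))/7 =4913/631722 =0.01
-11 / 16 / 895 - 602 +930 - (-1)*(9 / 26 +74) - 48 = 65964937 / 186160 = 354.35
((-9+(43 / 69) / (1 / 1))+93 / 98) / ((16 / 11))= -552497 / 108192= -5.11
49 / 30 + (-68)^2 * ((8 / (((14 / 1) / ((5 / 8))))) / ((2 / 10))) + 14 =1737283 / 210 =8272.78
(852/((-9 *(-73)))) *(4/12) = 284/657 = 0.43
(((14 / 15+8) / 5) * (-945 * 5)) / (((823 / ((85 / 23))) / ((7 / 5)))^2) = -119547162 / 358307041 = -0.33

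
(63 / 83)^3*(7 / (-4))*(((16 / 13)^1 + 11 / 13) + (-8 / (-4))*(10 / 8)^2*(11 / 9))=-1073340639 / 237863392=-4.51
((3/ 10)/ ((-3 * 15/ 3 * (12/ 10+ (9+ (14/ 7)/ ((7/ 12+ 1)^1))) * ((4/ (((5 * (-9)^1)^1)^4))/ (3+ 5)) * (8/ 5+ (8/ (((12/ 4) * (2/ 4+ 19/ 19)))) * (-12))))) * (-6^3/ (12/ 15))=-3506034375/ 17908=-195780.34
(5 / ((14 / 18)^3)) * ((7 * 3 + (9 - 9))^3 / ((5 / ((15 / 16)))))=295245 / 16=18452.81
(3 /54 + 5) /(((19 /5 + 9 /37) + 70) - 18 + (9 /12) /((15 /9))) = 6734 /75249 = 0.09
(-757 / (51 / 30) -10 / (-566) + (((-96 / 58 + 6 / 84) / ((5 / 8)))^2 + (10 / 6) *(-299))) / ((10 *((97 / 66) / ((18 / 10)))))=-1379592814181472 / 12019300251875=-114.78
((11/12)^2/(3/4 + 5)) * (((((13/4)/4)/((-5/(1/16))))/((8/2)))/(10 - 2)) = -1573/33914880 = -0.00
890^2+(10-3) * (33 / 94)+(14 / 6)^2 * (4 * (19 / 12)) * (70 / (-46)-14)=15402315451 / 19458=791567.24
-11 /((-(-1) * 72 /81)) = -12.38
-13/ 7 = -1.86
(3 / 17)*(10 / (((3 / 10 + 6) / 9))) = 300 / 119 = 2.52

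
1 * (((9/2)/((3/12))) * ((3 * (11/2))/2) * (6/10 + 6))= 9801/10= 980.10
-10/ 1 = -10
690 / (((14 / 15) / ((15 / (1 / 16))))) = 1242000 / 7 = 177428.57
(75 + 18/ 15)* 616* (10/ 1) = 469392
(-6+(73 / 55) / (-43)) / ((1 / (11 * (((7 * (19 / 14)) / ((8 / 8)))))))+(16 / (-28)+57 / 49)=-13266383 / 21070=-629.63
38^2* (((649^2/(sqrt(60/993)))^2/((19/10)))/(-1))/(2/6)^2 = -20083198788358002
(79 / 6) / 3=79 / 18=4.39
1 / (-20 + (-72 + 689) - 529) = 1 / 68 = 0.01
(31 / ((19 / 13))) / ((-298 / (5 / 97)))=-2015 / 549214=-0.00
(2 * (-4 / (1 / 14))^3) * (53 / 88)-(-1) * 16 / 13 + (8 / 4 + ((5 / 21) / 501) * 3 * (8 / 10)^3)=-2652115609798 / 12537525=-211534.22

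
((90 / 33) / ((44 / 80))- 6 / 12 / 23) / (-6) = -27479 / 33396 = -0.82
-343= -343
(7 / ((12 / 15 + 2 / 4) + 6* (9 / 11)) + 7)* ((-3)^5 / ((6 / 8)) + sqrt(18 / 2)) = -2608.89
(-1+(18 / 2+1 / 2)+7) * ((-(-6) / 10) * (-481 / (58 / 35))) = -313131 / 116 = -2699.41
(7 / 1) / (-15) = -7 / 15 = -0.47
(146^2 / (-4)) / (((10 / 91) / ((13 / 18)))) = -6304207 / 180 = -35023.37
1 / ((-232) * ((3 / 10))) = -5 / 348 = -0.01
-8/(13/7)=-56/13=-4.31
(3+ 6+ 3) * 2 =24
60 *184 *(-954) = -10532160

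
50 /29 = 1.72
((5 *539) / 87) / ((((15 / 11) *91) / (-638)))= -18634 / 117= -159.26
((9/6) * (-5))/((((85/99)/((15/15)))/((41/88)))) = -1107/272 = -4.07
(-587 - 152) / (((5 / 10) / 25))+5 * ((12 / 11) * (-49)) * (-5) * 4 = -347650 / 11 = -31604.55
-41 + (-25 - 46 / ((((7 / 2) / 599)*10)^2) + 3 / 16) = -265367461 / 19600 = -13539.16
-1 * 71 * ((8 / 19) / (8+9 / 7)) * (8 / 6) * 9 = -47712 / 1235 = -38.63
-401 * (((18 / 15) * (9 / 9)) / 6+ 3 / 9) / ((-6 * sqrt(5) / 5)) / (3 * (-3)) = -1604 * sqrt(5) / 405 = -8.86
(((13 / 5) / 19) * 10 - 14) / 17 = -240 / 323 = -0.74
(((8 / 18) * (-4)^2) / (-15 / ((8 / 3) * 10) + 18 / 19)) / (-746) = -9728 / 392769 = -0.02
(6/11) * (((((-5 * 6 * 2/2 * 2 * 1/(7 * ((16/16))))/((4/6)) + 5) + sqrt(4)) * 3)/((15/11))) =-246/35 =-7.03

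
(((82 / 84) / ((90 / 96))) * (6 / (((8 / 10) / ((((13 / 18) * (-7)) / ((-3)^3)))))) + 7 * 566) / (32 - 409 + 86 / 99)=-31783004 / 3016197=-10.54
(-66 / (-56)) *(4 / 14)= 33 / 98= 0.34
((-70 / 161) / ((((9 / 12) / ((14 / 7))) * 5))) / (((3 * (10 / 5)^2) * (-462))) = 2 / 47817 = 0.00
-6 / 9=-2 / 3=-0.67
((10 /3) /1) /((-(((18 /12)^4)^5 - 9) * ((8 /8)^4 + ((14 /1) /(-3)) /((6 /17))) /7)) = 7340032 /12750273129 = 0.00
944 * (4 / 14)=1888 / 7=269.71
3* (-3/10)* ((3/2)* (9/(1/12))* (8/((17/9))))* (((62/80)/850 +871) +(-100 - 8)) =-170205665391/361250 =-471157.55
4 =4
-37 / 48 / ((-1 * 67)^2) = -37 / 215472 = -0.00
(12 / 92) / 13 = 3 / 299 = 0.01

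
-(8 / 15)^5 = -32768 / 759375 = -0.04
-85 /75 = -1.13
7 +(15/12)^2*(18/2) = 337/16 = 21.06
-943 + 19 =-924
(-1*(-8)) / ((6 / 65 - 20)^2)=8450 / 418609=0.02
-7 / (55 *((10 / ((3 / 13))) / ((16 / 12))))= -14 / 3575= -0.00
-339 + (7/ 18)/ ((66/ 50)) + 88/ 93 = -6219497/ 18414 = -337.76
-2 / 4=-1 / 2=-0.50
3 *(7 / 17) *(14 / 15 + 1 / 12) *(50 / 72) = 2135 / 2448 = 0.87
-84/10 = -42/5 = -8.40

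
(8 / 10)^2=16 / 25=0.64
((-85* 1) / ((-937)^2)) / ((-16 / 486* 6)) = 6885 / 14047504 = 0.00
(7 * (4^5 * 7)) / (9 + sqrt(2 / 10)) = 564480 / 101- 12544 * sqrt(5) / 101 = 5311.20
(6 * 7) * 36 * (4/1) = 6048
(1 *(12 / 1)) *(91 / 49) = 156 / 7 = 22.29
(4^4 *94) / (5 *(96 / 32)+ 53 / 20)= 481280 / 353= 1363.40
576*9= 5184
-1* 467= -467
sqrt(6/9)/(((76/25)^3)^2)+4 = 244140625 * sqrt(6)/578099785728+4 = 4.00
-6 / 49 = -0.12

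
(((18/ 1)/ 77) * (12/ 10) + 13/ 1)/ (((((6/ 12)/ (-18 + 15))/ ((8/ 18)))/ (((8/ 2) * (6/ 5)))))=-327232/ 1925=-169.99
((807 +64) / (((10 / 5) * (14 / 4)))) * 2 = 1742 / 7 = 248.86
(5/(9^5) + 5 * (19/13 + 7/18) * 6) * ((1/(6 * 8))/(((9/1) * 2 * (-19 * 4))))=-332920/393797781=-0.00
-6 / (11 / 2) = -1.09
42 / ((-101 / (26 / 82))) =-546 / 4141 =-0.13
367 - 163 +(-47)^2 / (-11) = 35 / 11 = 3.18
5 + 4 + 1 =10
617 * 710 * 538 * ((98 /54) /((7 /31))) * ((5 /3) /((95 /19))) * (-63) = -358000441540 /9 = -39777826837.78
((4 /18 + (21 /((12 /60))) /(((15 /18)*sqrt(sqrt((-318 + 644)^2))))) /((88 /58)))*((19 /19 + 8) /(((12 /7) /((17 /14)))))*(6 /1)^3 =4437 /22 + 2515779*sqrt(326) /7172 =6535.14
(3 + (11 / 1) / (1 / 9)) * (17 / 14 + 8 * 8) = 46563 / 7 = 6651.86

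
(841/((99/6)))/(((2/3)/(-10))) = -8410/11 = -764.55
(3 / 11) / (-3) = -1 / 11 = -0.09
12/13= 0.92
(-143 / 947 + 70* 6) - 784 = -344851 / 947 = -364.15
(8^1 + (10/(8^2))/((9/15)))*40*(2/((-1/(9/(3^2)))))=-3965/6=-660.83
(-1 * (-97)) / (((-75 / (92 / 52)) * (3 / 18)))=-4462 / 325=-13.73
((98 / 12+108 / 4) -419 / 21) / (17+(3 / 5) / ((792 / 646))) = 70290 / 80801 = 0.87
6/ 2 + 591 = 594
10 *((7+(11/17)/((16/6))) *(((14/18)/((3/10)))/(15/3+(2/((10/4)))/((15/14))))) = 4309375/131886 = 32.67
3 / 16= 0.19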